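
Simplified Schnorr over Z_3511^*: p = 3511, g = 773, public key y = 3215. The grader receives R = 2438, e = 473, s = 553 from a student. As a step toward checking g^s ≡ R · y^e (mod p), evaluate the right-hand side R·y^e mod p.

Squares mod 3511: 3215^1≡3215, 3215^2≡3352, 3215^4≡704, 3215^8≡565, 3215^16≡3235, 3215^32≡2445, 3215^64≡2303, 3215^128≡2199, 3215^256≡954
473 = 256 + 128 + 64 + 16 + 8 + 1, so 3215^473 ≡ 954·2199·2303·3235·565·3215 ≡ 3286 (mod 3511)
R · y^e ≡ 2438·3286 = 8011268 ≡ 2677 (mod 3511)

2677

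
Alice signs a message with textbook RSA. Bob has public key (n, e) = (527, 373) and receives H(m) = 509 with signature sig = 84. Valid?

yes

sig^373 mod 527 = 509
509 = H(m), so the signature checks out.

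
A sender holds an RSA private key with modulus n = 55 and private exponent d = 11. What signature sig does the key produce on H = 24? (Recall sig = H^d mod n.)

H^2 ≡ 24^2 = 576 ≡ 26
H^4 ≡ 26^2 = 676 ≡ 16
H^8 ≡ 16^2 = 256 ≡ 36
11 = 8 + 2 + 1, so H^11 ≡ 36·26·24 ≡ 24 (mod 55)

24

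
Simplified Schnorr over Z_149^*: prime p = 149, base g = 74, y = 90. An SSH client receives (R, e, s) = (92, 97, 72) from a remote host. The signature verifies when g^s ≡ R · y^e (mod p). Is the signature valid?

valid

g^s mod p:
74^2 = 5476 ≡ 112
74^4 ≡ 112^2 = 12544 ≡ 28
74^8 ≡ 28^2 = 784 ≡ 39
74^16 ≡ 39^2 = 1521 ≡ 31
74^32 ≡ 31^2 = 961 ≡ 67
74^64 ≡ 67^2 = 4489 ≡ 19
72 = 64 + 8, so 74^72 ≡ 19·39 ≡ 145 (mod 149)
R · y^e mod p:
90^2 = 8100 ≡ 54
90^4 ≡ 54^2 = 2916 ≡ 85
90^8 ≡ 85^2 = 7225 ≡ 73
90^16 ≡ 73^2 = 5329 ≡ 114
90^32 ≡ 114^2 = 12996 ≡ 33
90^64 ≡ 33^2 = 1089 ≡ 46
97 = 64 + 32 + 1, so 90^97 ≡ 46·33·90 ≡ 136 (mod 149)
92·136 = 12512 ≡ 145 (mod 149)
145 ≡ 145 (mod 149); signature holds.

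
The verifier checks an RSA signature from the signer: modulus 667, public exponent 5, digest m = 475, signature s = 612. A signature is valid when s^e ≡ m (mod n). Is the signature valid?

valid

s^2 ≡ 612^2 = 374544 ≡ 357
s^4 ≡ 357^2 = 127449 ≡ 52
5 = 4 + 1, so s^5 ≡ 52·612 ≡ 475 (mod 667)
Since 475 equals the digest 475, verification succeeds.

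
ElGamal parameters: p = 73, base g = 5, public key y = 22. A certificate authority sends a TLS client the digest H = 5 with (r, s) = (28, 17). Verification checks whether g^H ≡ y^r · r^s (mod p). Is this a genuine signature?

genuine

Left side g^H mod p:
5^2 = 25
5^4 ≡ 25^2 = 625 ≡ 41
5 = 4 + 1, so 5^5 ≡ 41·5 ≡ 59 (mod 73)
Right side y^r · r^s mod p:
22^2 = 484 ≡ 46
22^4 ≡ 46^2 = 2116 ≡ 72
22^8 ≡ 72^2 = 5184 ≡ 1
22^16 ≡ 1^2 = 1
28 = 16 + 8 + 4, so 22^28 ≡ 1·1·72 ≡ 72 (mod 73)
28^2 = 784 ≡ 54
28^4 ≡ 54^2 = 2916 ≡ 69
28^8 ≡ 69^2 = 4761 ≡ 16
28^16 ≡ 16^2 = 256 ≡ 37
17 = 16 + 1, so 28^17 ≡ 37·28 ≡ 14 (mod 73)
72·14 = 1008 ≡ 59 (mod 73)
59 ≡ 59 (mod 73), so the signature is genuine.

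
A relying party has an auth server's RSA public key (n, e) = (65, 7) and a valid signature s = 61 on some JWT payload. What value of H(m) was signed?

61

Squares mod 65: s^1≡61, s^2≡16, s^4≡61
7 = 4 + 2 + 1, so s^7 ≡ 61·16·61 ≡ 61 (mod 65)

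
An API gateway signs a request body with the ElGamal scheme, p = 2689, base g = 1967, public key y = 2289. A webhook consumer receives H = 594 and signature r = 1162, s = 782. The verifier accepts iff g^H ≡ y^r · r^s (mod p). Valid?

Left side g^H mod p:
1967^2 = 3869089 ≡ 2307
1967^4 ≡ 2307^2 = 5322249 ≡ 718
1967^8 ≡ 718^2 = 515524 ≡ 1925
1967^16 ≡ 1925^2 = 3705625 ≡ 183
1967^32 ≡ 183^2 = 33489 ≡ 1221
1967^64 ≡ 1221^2 = 1490841 ≡ 1135
1967^128 ≡ 1135^2 = 1288225 ≡ 194
1967^256 ≡ 194^2 = 37636 ≡ 2679
1967^512 ≡ 2679^2 = 7177041 ≡ 100
594 = 512 + 64 + 16 + 2, so 1967^594 ≡ 100·1135·183·2307 ≡ 1807 (mod 2689)
Right side y^r · r^s mod p:
2289^2 = 5239521 ≡ 1349
2289^4 ≡ 1349^2 = 1819801 ≡ 2037
2289^8 ≡ 2037^2 = 4149369 ≡ 242
2289^16 ≡ 242^2 = 58564 ≡ 2095
2289^32 ≡ 2095^2 = 4389025 ≡ 577
2289^64 ≡ 577^2 = 332929 ≡ 2182
2289^128 ≡ 2182^2 = 4761124 ≡ 1594
2289^256 ≡ 1594^2 = 2540836 ≡ 2420
2289^512 ≡ 2420^2 = 5856400 ≡ 2447
2289^1024 ≡ 2447^2 = 5987809 ≡ 2095
1162 = 1024 + 128 + 8 + 2, so 2289^1162 ≡ 2095·1594·242·1349 ≡ 713 (mod 2689)
1162^2 = 1350244 ≡ 366
1162^4 ≡ 366^2 = 133956 ≡ 2195
1162^8 ≡ 2195^2 = 4818025 ≡ 2026
1162^16 ≡ 2026^2 = 4104676 ≡ 1262
1162^32 ≡ 1262^2 = 1592644 ≡ 756
1162^64 ≡ 756^2 = 571536 ≡ 1468
1162^128 ≡ 1468^2 = 2155024 ≡ 1135
1162^256 ≡ 1135^2 = 1288225 ≡ 194
1162^512 ≡ 194^2 = 37636 ≡ 2679
782 = 512 + 256 + 8 + 4 + 2, so 1162^782 ≡ 2679·194·2026·2195·366 ≡ 1892 (mod 2689)
713·1892 = 1348996 ≡ 1807 (mod 2689)
1807 ≡ 1807 (mod 2689), so the signature is genuine.

yes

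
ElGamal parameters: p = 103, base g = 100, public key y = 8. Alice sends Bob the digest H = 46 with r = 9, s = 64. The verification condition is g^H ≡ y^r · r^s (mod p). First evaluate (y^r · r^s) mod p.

64

8^2 = 64
8^4 ≡ 64^2 = 4096 ≡ 79
8^8 ≡ 79^2 = 6241 ≡ 61
9 = 8 + 1, so 8^9 ≡ 61·8 ≡ 76 (mod 103)
9^2 = 81
9^4 ≡ 81^2 = 6561 ≡ 72
9^8 ≡ 72^2 = 5184 ≡ 34
9^16 ≡ 34^2 = 1156 ≡ 23
9^32 ≡ 23^2 = 529 ≡ 14
9^64 ≡ 14^2 = 196 ≡ 93
y^r · r^s ≡ 76·93 = 7068 ≡ 64 (mod 103)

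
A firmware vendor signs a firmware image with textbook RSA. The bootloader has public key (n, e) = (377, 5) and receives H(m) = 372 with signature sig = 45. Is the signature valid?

Squares mod 377: sig^1≡45, sig^2≡140, sig^4≡373
5 = 4 + 1, so sig^5 ≡ 373·45 ≡ 197 (mod 377)
sig^5 mod 377 = 197, but H(m) = 372.

invalid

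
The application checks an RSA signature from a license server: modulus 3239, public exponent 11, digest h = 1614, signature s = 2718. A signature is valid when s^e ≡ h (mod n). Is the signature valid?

s^2 ≡ 2718^2 = 7387524 ≡ 2604
s^4 ≡ 2604^2 = 6780816 ≡ 1589
s^8 ≡ 1589^2 = 2524921 ≡ 1740
11 = 8 + 2 + 1, so s^11 ≡ 1740·2604·2718 ≡ 1625 (mod 3239)
The recovered value 1625 does not match the digest 1614.

invalid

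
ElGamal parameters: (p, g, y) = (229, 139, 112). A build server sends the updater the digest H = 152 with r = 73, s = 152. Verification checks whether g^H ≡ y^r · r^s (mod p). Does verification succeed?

Left side g^H mod p:
139^2 = 19321 ≡ 85
139^4 ≡ 85^2 = 7225 ≡ 126
139^8 ≡ 126^2 = 15876 ≡ 75
139^16 ≡ 75^2 = 5625 ≡ 129
139^32 ≡ 129^2 = 16641 ≡ 153
139^64 ≡ 153^2 = 23409 ≡ 51
139^128 ≡ 51^2 = 2601 ≡ 82
152 = 128 + 16 + 8, so 139^152 ≡ 82·129·75 ≡ 94 (mod 229)
Right side y^r · r^s mod p:
112^2 = 12544 ≡ 178
112^4 ≡ 178^2 = 31684 ≡ 82
112^8 ≡ 82^2 = 6724 ≡ 83
112^16 ≡ 83^2 = 6889 ≡ 19
112^32 ≡ 19^2 = 361 ≡ 132
112^64 ≡ 132^2 = 17424 ≡ 20
73 = 64 + 8 + 1, so 112^73 ≡ 20·83·112 ≡ 201 (mod 229)
73^2 = 5329 ≡ 62
73^4 ≡ 62^2 = 3844 ≡ 180
73^8 ≡ 180^2 = 32400 ≡ 111
73^16 ≡ 111^2 = 12321 ≡ 184
73^32 ≡ 184^2 = 33856 ≡ 193
73^64 ≡ 193^2 = 37249 ≡ 151
73^128 ≡ 151^2 = 22801 ≡ 130
152 = 128 + 16 + 8, so 73^152 ≡ 130·184·111 ≡ 94 (mod 229)
201·94 = 18894 ≡ 116 (mod 229)
94 ≠ 116, so verification fails.

fails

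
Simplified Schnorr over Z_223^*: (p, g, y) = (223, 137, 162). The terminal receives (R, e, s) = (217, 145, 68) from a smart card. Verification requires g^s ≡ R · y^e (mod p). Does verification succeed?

fails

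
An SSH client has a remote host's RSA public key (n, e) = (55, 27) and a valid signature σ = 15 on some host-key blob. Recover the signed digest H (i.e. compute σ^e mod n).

5

σ^27 mod 55 = 5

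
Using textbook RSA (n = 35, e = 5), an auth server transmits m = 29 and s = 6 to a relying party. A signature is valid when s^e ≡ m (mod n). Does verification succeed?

s^2 ≡ 6^2 = 36 ≡ 1
s^4 ≡ 1^2 = 1
5 = 4 + 1, so s^5 ≡ 1·6 ≡ 6 (mod 35)
6 ≠ 29, so verification fails.

fails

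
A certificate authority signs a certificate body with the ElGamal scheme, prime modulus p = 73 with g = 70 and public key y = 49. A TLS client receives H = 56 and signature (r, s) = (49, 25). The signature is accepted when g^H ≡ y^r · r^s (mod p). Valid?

Left side g^H mod p:
Squares mod 73: 70^1≡70, 70^2≡9, 70^4≡8, 70^8≡64, 70^16≡8, 70^32≡64
56 = 32 + 16 + 8, so 70^56 ≡ 64·8·64 ≡ 64 (mod 73)
Right side y^r · r^s mod p:
Squares mod 73: 49^1≡49, 49^2≡65, 49^4≡64, 49^8≡8, 49^16≡64, 49^32≡8
49 = 32 + 16 + 1, so 49^49 ≡ 8·64·49 ≡ 49 (mod 73)
Squares mod 73: 49^1≡49, 49^2≡65, 49^4≡64, 49^8≡8, 49^16≡64
25 = 16 + 8 + 1, so 49^25 ≡ 64·8·49 ≡ 49 (mod 73)
49·49 = 2401 ≡ 65 (mod 73)
64 ≠ 65, so verification fails.

no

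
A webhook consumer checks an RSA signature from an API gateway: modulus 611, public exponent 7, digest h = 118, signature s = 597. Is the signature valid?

invalid

s^2 ≡ 597^2 = 356409 ≡ 196
s^4 ≡ 196^2 = 38416 ≡ 534
7 = 4 + 2 + 1, so s^7 ≡ 534·196·597 ≡ 493 (mod 611)
s^7 mod 611 = 493, but h = 118.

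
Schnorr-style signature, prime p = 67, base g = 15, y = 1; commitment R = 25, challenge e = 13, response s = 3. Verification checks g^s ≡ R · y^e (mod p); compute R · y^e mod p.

25

1^2 = 1
1^4 ≡ 1^2 = 1
1^8 ≡ 1^2 = 1
13 = 8 + 4 + 1, so 1^13 ≡ 1·1·1 ≡ 1 (mod 67)
R · y^e ≡ 25·1 = 25 ≡ 25 (mod 67)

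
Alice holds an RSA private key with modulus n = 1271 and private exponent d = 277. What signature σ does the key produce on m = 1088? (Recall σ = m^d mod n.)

m^277 mod 1271 = 17

17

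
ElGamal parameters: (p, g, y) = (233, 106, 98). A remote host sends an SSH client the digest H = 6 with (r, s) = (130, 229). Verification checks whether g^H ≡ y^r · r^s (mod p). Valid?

Left side g^H mod p:
106^6 mod 233 = 109
Right side y^r · r^s mod p:
98^130 mod 233 = 142
130^229 mod 233 = 168
142·168 = 23856 ≡ 90 (mod 233)
109 ≠ 90, so verification fails.

no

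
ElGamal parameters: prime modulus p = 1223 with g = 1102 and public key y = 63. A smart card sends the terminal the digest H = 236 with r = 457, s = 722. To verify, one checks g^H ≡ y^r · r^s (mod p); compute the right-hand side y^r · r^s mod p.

286

Squares mod 1223: 63^1≡63, 63^2≡300, 63^4≡721, 63^8≡66, 63^16≡687, 63^32≡1114, 63^64≡874, 63^128≡724, 63^256≡732
457 = 256 + 128 + 64 + 8 + 1, so 63^457 ≡ 732·724·874·66·63 ≡ 1153 (mod 1223)
Squares mod 1223: 457^1≡457, 457^2≡939, 457^4≡1161, 457^8≡175, 457^16≡50, 457^32≡54, 457^64≡470, 457^128≡760, 457^256≡344, 457^512≡928
722 = 512 + 128 + 64 + 16 + 2, so 457^722 ≡ 928·760·470·50·939 ≡ 555 (mod 1223)
y^r · r^s ≡ 1153·555 = 639915 ≡ 286 (mod 1223)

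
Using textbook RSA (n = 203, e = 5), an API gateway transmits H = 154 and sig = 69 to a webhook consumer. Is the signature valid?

invalid

sig^2 ≡ 69^2 = 4761 ≡ 92
sig^4 ≡ 92^2 = 8464 ≡ 141
5 = 4 + 1, so sig^5 ≡ 141·69 ≡ 188 (mod 203)
sig^5 mod 203 = 188, but H = 154.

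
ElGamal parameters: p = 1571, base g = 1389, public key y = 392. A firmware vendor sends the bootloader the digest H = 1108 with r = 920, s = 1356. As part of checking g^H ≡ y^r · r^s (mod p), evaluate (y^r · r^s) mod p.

867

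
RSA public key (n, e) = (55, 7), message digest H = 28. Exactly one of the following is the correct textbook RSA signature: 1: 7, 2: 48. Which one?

Candidate 1: 7^2 = 49; 7^4 ≡ 49^2 = 2401 ≡ 36; 7 = 4 + 2 + 1, so 7^7 ≡ 36·49·7 ≡ 28 (mod 55)
  → matches H = 28
Candidate 2: 48^2 = 2304 ≡ 49; 48^4 ≡ 49^2 = 2401 ≡ 36; 7 = 4 + 2 + 1, so 48^7 ≡ 36·49·48 ≡ 27 (mod 55)

1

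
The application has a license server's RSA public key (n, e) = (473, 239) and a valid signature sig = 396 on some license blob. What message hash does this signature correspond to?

sig^2 ≡ 396^2 = 156816 ≡ 253
sig^4 ≡ 253^2 = 64009 ≡ 154
sig^8 ≡ 154^2 = 23716 ≡ 66
sig^16 ≡ 66^2 = 4356 ≡ 99
sig^32 ≡ 99^2 = 9801 ≡ 341
sig^64 ≡ 341^2 = 116281 ≡ 396
sig^128 ≡ 396^2 = 156816 ≡ 253
239 = 128 + 64 + 32 + 8 + 4 + 2 + 1, so sig^239 ≡ 253·396·341·66·154·253·396 ≡ 66 (mod 473)

66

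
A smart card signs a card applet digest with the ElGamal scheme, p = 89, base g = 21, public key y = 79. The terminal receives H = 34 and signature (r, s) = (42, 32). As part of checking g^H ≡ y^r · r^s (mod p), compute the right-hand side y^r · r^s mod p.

87

Squares mod 89: 79^1≡79, 79^2≡11, 79^4≡32, 79^8≡45, 79^16≡67, 79^32≡39
42 = 32 + 8 + 2, so 79^42 ≡ 39·45·11 ≡ 81 (mod 89)
Squares mod 89: 42^1≡42, 42^2≡73, 42^4≡78, 42^8≡32, 42^16≡45, 42^32≡67
42^32 ≡ 67 (mod 89)
y^r · r^s ≡ 81·67 = 5427 ≡ 87 (mod 89)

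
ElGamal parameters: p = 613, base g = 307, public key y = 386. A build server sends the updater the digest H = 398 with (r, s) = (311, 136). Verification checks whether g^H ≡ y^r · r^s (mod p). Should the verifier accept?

Left side g^H mod p:
307^2 = 94249 ≡ 460
307^4 ≡ 460^2 = 211600 ≡ 115
307^8 ≡ 115^2 = 13225 ≡ 352
307^16 ≡ 352^2 = 123904 ≡ 78
307^32 ≡ 78^2 = 6084 ≡ 567
307^64 ≡ 567^2 = 321489 ≡ 277
307^128 ≡ 277^2 = 76729 ≡ 104
307^256 ≡ 104^2 = 10816 ≡ 395
398 = 256 + 128 + 8 + 4 + 2, so 307^398 ≡ 395·104·352·115·460 ≡ 356 (mod 613)
Right side y^r · r^s mod p:
386^2 = 148996 ≡ 37
386^4 ≡ 37^2 = 1369 ≡ 143
386^8 ≡ 143^2 = 20449 ≡ 220
386^16 ≡ 220^2 = 48400 ≡ 586
386^32 ≡ 586^2 = 343396 ≡ 116
386^64 ≡ 116^2 = 13456 ≡ 583
386^128 ≡ 583^2 = 339889 ≡ 287
386^256 ≡ 287^2 = 82369 ≡ 227
311 = 256 + 32 + 16 + 4 + 2 + 1, so 386^311 ≡ 227·116·586·143·37·386 ≡ 28 (mod 613)
311^2 = 96721 ≡ 480
311^4 ≡ 480^2 = 230400 ≡ 525
311^8 ≡ 525^2 = 275625 ≡ 388
311^16 ≡ 388^2 = 150544 ≡ 359
311^32 ≡ 359^2 = 128881 ≡ 151
311^64 ≡ 151^2 = 22801 ≡ 120
311^128 ≡ 120^2 = 14400 ≡ 301
136 = 128 + 8, so 311^136 ≡ 301·388 ≡ 318 (mod 613)
28·318 = 8904 ≡ 322 (mod 613)
356 ≠ 322, so verification fails.

reject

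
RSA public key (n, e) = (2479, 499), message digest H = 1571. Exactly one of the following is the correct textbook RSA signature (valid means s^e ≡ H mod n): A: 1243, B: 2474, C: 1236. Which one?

Candidate A: Squares mod 2479: 1243^1≡1243, 1243^2≡632, 1243^4≡305, 1243^8≡1302, 1243^16≡2047, 1243^32≡699, 1243^64≡238, 1243^128≡2106, 1243^256≡305; 499 = 256 + 128 + 64 + 32 + 16 + 2 + 1, so 1243^499 ≡ 305·2106·238·699·2047·632·1243 ≡ 908 (mod 2479)
Candidate B: Squares mod 2479: 2474^1≡2474, 2474^2≡25, 2474^4≡625, 2474^8≡1422, 2474^16≡1699, 2474^32≡1045, 2474^64≡1265, 2474^128≡1270, 2474^256≡1550; 499 = 256 + 128 + 64 + 32 + 16 + 2 + 1, so 2474^499 ≡ 1550·1270·1265·1045·1699·25·2474 ≡ 2233 (mod 2479)
Candidate C: Squares mod 2479: 1236^1≡1236, 1236^2≡632, 1236^4≡305, 1236^8≡1302, 1236^16≡2047, 1236^32≡699, 1236^64≡238, 1236^128≡2106, 1236^256≡305; 499 = 256 + 128 + 64 + 32 + 16 + 2 + 1, so 1236^499 ≡ 305·2106·238·699·2047·632·1236 ≡ 1571 (mod 2479)
  → matches H = 1571

C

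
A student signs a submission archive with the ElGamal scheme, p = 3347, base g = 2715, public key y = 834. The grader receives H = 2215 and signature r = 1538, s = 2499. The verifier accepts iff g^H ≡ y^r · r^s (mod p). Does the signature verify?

Left side g^H mod p:
2715^2 = 7371225 ≡ 1131
2715^4 ≡ 1131^2 = 1279161 ≡ 607
2715^8 ≡ 607^2 = 368449 ≡ 279
2715^16 ≡ 279^2 = 77841 ≡ 860
2715^32 ≡ 860^2 = 739600 ≡ 3260
2715^64 ≡ 3260^2 = 10627600 ≡ 875
2715^128 ≡ 875^2 = 765625 ≡ 2509
2715^256 ≡ 2509^2 = 6295081 ≡ 2721
2715^512 ≡ 2721^2 = 7403841 ≡ 277
2715^1024 ≡ 277^2 = 76729 ≡ 3095
2715^2048 ≡ 3095^2 = 9579025 ≡ 3258
2215 = 2048 + 128 + 32 + 4 + 2 + 1, so 2715^2215 ≡ 3258·2509·3260·607·1131·2715 ≡ 1266 (mod 3347)
Right side y^r · r^s mod p:
834^2 = 695556 ≡ 2727
834^4 ≡ 2727^2 = 7436529 ≡ 2842
834^8 ≡ 2842^2 = 8076964 ≡ 653
834^16 ≡ 653^2 = 426409 ≡ 1340
834^32 ≡ 1340^2 = 1795600 ≡ 1608
834^64 ≡ 1608^2 = 2585664 ≡ 1780
834^128 ≡ 1780^2 = 3168400 ≡ 2138
834^256 ≡ 2138^2 = 4571044 ≡ 2389
834^512 ≡ 2389^2 = 5707321 ≡ 686
834^1024 ≡ 686^2 = 470596 ≡ 2016
1538 = 1024 + 512 + 2, so 834^1538 ≡ 2016·686·2727 ≡ 2728 (mod 3347)
1538^2 = 2365444 ≡ 2462
1538^4 ≡ 2462^2 = 6061444 ≡ 27
1538^8 ≡ 27^2 = 729
1538^16 ≡ 729^2 = 531441 ≡ 2615
1538^32 ≡ 2615^2 = 6838225 ≡ 304
1538^64 ≡ 304^2 = 92416 ≡ 2047
1538^128 ≡ 2047^2 = 4190209 ≡ 3112
1538^256 ≡ 3112^2 = 9684544 ≡ 1673
1538^512 ≡ 1673^2 = 2798929 ≡ 837
1538^1024 ≡ 837^2 = 700569 ≡ 1046
1538^2048 ≡ 1046^2 = 1094116 ≡ 2994
2499 = 2048 + 256 + 128 + 64 + 2 + 1, so 1538^2499 ≡ 2994·1673·3112·2047·2462·1538 ≡ 1490 (mod 3347)
2728·1490 = 4064720 ≡ 1462 (mod 3347)
1266 ≠ 1462, so verification fails.

does not verify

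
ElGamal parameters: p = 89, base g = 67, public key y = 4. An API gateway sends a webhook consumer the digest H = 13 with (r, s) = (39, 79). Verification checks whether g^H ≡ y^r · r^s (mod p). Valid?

no

Left side g^H mod p:
Squares mod 89: 67^1≡67, 67^2≡39, 67^4≡8, 67^8≡64
13 = 8 + 4 + 1, so 67^13 ≡ 64·8·67 ≡ 39 (mod 89)
Right side y^r · r^s mod p:
Squares mod 89: 4^1≡4, 4^2≡16, 4^4≡78, 4^8≡32, 4^16≡45, 4^32≡67
39 = 32 + 4 + 2 + 1, so 4^39 ≡ 67·78·16·4 ≡ 2 (mod 89)
Squares mod 89: 39^1≡39, 39^2≡8, 39^4≡64, 39^8≡2, 39^16≡4, 39^32≡16, 39^64≡78
79 = 64 + 8 + 4 + 2 + 1, so 39^79 ≡ 78·2·64·8·39 ≡ 8 (mod 89)
2·8 = 16 ≡ 16 (mod 89)
39 ≠ 16, so verification fails.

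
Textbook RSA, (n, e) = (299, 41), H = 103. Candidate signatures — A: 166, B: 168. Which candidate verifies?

B

Candidate A: Squares mod 299: 166^1≡166, 166^2≡48, 166^4≡211, 166^8≡269, 166^16≡3, 166^32≡9; 41 = 32 + 8 + 1, so 166^41 ≡ 9·269·166 ≡ 30 (mod 299)
Candidate B: Squares mod 299: 168^1≡168, 168^2≡118, 168^4≡170, 168^8≡196, 168^16≡144, 168^32≡105; 41 = 32 + 8 + 1, so 168^41 ≡ 105·196·168 ≡ 103 (mod 299)
  → matches H = 103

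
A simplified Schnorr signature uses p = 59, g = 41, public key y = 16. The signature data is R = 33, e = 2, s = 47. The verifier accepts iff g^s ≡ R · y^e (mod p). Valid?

no

g^s mod p:
41^2 = 1681 ≡ 29
41^4 ≡ 29^2 = 841 ≡ 15
41^8 ≡ 15^2 = 225 ≡ 48
41^16 ≡ 48^2 = 2304 ≡ 3
41^32 ≡ 3^2 = 9
47 = 32 + 8 + 4 + 2 + 1, so 41^47 ≡ 9·48·15·29·41 ≡ 28 (mod 59)
R · y^e mod p:
16^2 = 256 ≡ 20
33·20 = 660 ≡ 11 (mod 59)
28 ≠ 11; the check fails.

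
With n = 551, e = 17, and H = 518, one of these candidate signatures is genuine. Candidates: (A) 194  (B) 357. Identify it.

A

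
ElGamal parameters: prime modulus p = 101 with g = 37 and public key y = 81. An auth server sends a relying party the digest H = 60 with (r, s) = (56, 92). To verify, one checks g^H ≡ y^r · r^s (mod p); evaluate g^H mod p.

37^2 = 1369 ≡ 56
37^4 ≡ 56^2 = 3136 ≡ 5
37^8 ≡ 5^2 = 25
37^16 ≡ 25^2 = 625 ≡ 19
37^32 ≡ 19^2 = 361 ≡ 58
60 = 32 + 16 + 8 + 4, so 37^60 ≡ 58·19·25·5 ≡ 87 (mod 101)

87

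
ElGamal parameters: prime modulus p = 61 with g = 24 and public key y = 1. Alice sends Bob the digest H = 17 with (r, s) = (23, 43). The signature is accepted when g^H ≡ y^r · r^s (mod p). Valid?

no

Left side g^H mod p:
Squares mod 61: 24^1≡24, 24^2≡27, 24^4≡58, 24^8≡9, 24^16≡20
17 = 16 + 1, so 24^17 ≡ 20·24 ≡ 53 (mod 61)
Right side y^r · r^s mod p:
Squares mod 61: 1^1≡1, 1^2≡1, 1^4≡1, 1^8≡1, 1^16≡1
23 = 16 + 4 + 2 + 1, so 1^23 ≡ 1·1·1·1 ≡ 1 (mod 61)
Squares mod 61: 23^1≡23, 23^2≡41, 23^4≡34, 23^8≡58, 23^16≡9, 23^32≡20
43 = 32 + 8 + 2 + 1, so 23^43 ≡ 20·58·41·23 ≡ 28 (mod 61)
1·28 = 28 ≡ 28 (mod 61)
53 ≠ 28, so verification fails.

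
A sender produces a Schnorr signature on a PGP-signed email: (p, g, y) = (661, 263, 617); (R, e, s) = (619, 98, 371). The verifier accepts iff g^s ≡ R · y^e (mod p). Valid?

g^s mod p:
263^371 mod 661 = 467
R · y^e mod p:
617^98 mod 661 = 455
619·455 = 281645 ≡ 59 (mod 661)
467 ≠ 59; the check fails.

no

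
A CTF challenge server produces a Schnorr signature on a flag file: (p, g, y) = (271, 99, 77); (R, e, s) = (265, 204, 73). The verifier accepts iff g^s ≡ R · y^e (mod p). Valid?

yes

g^s mod p:
Squares mod 271: 99^1≡99, 99^2≡45, 99^4≡128, 99^8≡124, 99^16≡200, 99^32≡163, 99^64≡11
73 = 64 + 8 + 1, so 99^73 ≡ 11·124·99 ≡ 78 (mod 271)
R · y^e mod p:
Squares mod 271: 77^1≡77, 77^2≡238, 77^4≡5, 77^8≡25, 77^16≡83, 77^32≡114, 77^64≡259, 77^128≡144
204 = 128 + 64 + 8 + 4, so 77^204 ≡ 144·259·25·5 ≡ 258 (mod 271)
265·258 = 68370 ≡ 78 (mod 271)
78 ≡ 78 (mod 271); signature holds.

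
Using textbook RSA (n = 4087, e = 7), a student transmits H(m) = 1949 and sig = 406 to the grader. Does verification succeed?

sig^2 ≡ 406^2 = 164836 ≡ 1356
sig^4 ≡ 1356^2 = 1838736 ≡ 3673
7 = 4 + 2 + 1, so sig^7 ≡ 3673·1356·406 ≡ 1912 (mod 4087)
sig^7 mod 4087 = 1912, but H(m) = 1949.

fails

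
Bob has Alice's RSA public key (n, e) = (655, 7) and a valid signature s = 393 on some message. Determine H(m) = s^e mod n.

262

s^7 mod 655 = 262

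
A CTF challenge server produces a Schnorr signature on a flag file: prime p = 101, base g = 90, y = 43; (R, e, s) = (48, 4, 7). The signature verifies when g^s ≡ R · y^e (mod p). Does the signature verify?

g^s mod p:
90^2 = 8100 ≡ 20
90^4 ≡ 20^2 = 400 ≡ 97
7 = 4 + 2 + 1, so 90^7 ≡ 97·20·90 ≡ 72 (mod 101)
R · y^e mod p:
43^2 = 1849 ≡ 31
43^4 ≡ 31^2 = 961 ≡ 52
48·52 = 2496 ≡ 72 (mod 101)
72 ≡ 72 (mod 101); signature holds.

verifies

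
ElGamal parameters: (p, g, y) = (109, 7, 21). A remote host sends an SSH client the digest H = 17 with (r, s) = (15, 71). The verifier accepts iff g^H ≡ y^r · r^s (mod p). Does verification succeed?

Left side g^H mod p:
7^17 mod 109 = 22
Right side y^r · r^s mod p:
21^15 mod 109 = 66
15^71 mod 109 = 26
66·26 = 1716 ≡ 81 (mod 109)
22 ≠ 81, so verification fails.

fails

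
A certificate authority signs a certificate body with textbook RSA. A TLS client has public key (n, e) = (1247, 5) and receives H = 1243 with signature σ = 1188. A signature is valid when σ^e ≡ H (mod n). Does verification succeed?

fails

σ^2 ≡ 1188^2 = 1411344 ≡ 987
σ^4 ≡ 987^2 = 974169 ≡ 262
5 = 4 + 1, so σ^5 ≡ 262·1188 ≡ 753 (mod 1247)
σ^5 mod 1247 = 753, but H = 1243.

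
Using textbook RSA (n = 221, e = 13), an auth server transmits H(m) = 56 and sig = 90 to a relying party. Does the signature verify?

sig^2 ≡ 90^2 = 8100 ≡ 144
sig^4 ≡ 144^2 = 20736 ≡ 183
sig^8 ≡ 183^2 = 33489 ≡ 118
13 = 8 + 4 + 1, so sig^13 ≡ 118·183·90 ≡ 207 (mod 221)
The recovered value 207 does not match the digest 56.

does not verify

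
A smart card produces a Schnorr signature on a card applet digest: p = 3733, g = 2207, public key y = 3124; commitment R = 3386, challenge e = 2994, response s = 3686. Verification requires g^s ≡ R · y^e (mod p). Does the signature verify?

does not verify

g^s mod p:
2207^3686 mod 3733 = 1763
R · y^e mod p:
3124^2994 mod 3733 = 3544
3386·3544 = 11999984 ≡ 2122 (mod 3733)
1763 ≠ 2122; the check fails.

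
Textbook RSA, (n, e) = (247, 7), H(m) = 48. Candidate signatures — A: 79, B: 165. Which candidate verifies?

B

Candidate A: 79^7 mod 247 = 40
Candidate B: 165^7 mod 247 = 48
  → matches H(m) = 48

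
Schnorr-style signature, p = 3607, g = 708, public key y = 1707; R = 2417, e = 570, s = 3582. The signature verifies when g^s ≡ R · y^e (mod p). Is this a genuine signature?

genuine

g^s mod p:
Squares mod 3607: 708^1≡708, 708^2≡3498, 708^4≡1060, 708^8≡1823, 708^16≡1282, 708^32≡2339, 708^64≡2709, 708^128≡2043, 708^256≡550, 708^512≡3119, 708^1024≡82, 708^2048≡3117
3582 = 2048 + 1024 + 256 + 128 + 64 + 32 + 16 + 8 + 4 + 2, so 708^3582 ≡ 3117·82·550·2043·2709·2339·1282·1823·1060·3498 ≡ 3506 (mod 3607)
R · y^e mod p:
Squares mod 3607: 1707^1≡1707, 1707^2≡3000, 1707^4≡535, 1707^8≡1272, 1707^16≡2048, 1707^32≡2970, 1707^64≡1785, 1707^128≡1244, 1707^256≡133, 1707^512≡3261
570 = 512 + 32 + 16 + 8 + 2, so 1707^570 ≡ 3261·2970·2048·1272·3000 ≡ 2234 (mod 3607)
2417·2234 = 5399578 ≡ 3506 (mod 3607)
3506 ≡ 3506 (mod 3607); signature holds.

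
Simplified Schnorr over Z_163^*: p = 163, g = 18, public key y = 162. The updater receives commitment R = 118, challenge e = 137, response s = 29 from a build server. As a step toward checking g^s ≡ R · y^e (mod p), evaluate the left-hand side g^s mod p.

Squares mod 163: 18^1≡18, 18^2≡161, 18^4≡4, 18^8≡16, 18^16≡93
29 = 16 + 8 + 4 + 1, so 18^29 ≡ 93·16·4·18 ≡ 45 (mod 163)

45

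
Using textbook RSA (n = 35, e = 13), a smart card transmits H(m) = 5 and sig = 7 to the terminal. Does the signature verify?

Squares mod 35: sig^1≡7, sig^2≡14, sig^4≡21, sig^8≡21
13 = 8 + 4 + 1, so sig^13 ≡ 21·21·7 ≡ 7 (mod 35)
7 ≠ 5, so verification fails.

does not verify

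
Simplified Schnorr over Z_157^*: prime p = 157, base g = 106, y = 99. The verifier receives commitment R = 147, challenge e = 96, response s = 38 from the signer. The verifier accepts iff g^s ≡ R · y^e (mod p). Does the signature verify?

does not verify

g^s mod p:
106^2 = 11236 ≡ 89
106^4 ≡ 89^2 = 7921 ≡ 71
106^8 ≡ 71^2 = 5041 ≡ 17
106^16 ≡ 17^2 = 289 ≡ 132
106^32 ≡ 132^2 = 17424 ≡ 154
38 = 32 + 4 + 2, so 106^38 ≡ 154·71·89 ≡ 40 (mod 157)
R · y^e mod p:
99^2 = 9801 ≡ 67
99^4 ≡ 67^2 = 4489 ≡ 93
99^8 ≡ 93^2 = 8649 ≡ 14
99^16 ≡ 14^2 = 196 ≡ 39
99^32 ≡ 39^2 = 1521 ≡ 108
99^64 ≡ 108^2 = 11664 ≡ 46
96 = 64 + 32, so 99^96 ≡ 46·108 ≡ 101 (mod 157)
147·101 = 14847 ≡ 89 (mod 157)
40 ≠ 89; the check fails.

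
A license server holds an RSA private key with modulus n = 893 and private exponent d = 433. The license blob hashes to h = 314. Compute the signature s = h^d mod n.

h^2 ≡ 314^2 = 98596 ≡ 366
h^4 ≡ 366^2 = 133956 ≡ 6
h^8 ≡ 6^2 = 36
h^16 ≡ 36^2 = 1296 ≡ 403
h^32 ≡ 403^2 = 162409 ≡ 776
h^64 ≡ 776^2 = 602176 ≡ 294
h^128 ≡ 294^2 = 86436 ≡ 708
h^256 ≡ 708^2 = 501264 ≡ 291
433 = 256 + 128 + 32 + 16 + 1, so h^433 ≡ 291·708·776·403·314 ≡ 713 (mod 893)

713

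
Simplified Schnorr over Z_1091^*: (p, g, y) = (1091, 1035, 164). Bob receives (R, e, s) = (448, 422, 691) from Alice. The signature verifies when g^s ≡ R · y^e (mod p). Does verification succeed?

g^s mod p:
1035^2 = 1071225 ≡ 954
1035^4 ≡ 954^2 = 910116 ≡ 222
1035^8 ≡ 222^2 = 49284 ≡ 189
1035^16 ≡ 189^2 = 35721 ≡ 809
1035^32 ≡ 809^2 = 654481 ≡ 972
1035^64 ≡ 972^2 = 944784 ≡ 1069
1035^128 ≡ 1069^2 = 1142761 ≡ 484
1035^256 ≡ 484^2 = 234256 ≡ 782
1035^512 ≡ 782^2 = 611524 ≡ 564
691 = 512 + 128 + 32 + 16 + 2 + 1, so 1035^691 ≡ 564·484·972·809·954·1035 ≡ 207 (mod 1091)
R · y^e mod p:
164^2 = 26896 ≡ 712
164^4 ≡ 712^2 = 506944 ≡ 720
164^8 ≡ 720^2 = 518400 ≡ 175
164^16 ≡ 175^2 = 30625 ≡ 77
164^32 ≡ 77^2 = 5929 ≡ 474
164^64 ≡ 474^2 = 224676 ≡ 1021
164^128 ≡ 1021^2 = 1042441 ≡ 536
164^256 ≡ 536^2 = 287296 ≡ 363
422 = 256 + 128 + 32 + 4 + 2, so 164^422 ≡ 363·536·474·720·712 ≡ 318 (mod 1091)
448·318 = 142464 ≡ 634 (mod 1091)
207 ≠ 634; the check fails.

fails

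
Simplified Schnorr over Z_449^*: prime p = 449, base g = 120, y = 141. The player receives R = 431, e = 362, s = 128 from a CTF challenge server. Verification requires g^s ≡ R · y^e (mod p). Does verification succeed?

passes

g^s mod p:
120^2 = 14400 ≡ 32
120^4 ≡ 32^2 = 1024 ≡ 126
120^8 ≡ 126^2 = 15876 ≡ 161
120^16 ≡ 161^2 = 25921 ≡ 328
120^32 ≡ 328^2 = 107584 ≡ 273
120^64 ≡ 273^2 = 74529 ≡ 444
120^128 ≡ 444^2 = 197136 ≡ 25
R · y^e mod p:
141^2 = 19881 ≡ 125
141^4 ≡ 125^2 = 15625 ≡ 359
141^8 ≡ 359^2 = 128881 ≡ 18
141^16 ≡ 18^2 = 324
141^32 ≡ 324^2 = 104976 ≡ 359
141^64 ≡ 359^2 = 128881 ≡ 18
141^128 ≡ 18^2 = 324
141^256 ≡ 324^2 = 104976 ≡ 359
362 = 256 + 64 + 32 + 8 + 2, so 141^362 ≡ 359·18·359·18·125 ≡ 273 (mod 449)
431·273 = 117663 ≡ 25 (mod 449)
25 ≡ 25 (mod 449); signature holds.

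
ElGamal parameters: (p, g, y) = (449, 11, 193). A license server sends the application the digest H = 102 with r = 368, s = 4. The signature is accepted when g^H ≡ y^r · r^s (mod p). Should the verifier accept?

reject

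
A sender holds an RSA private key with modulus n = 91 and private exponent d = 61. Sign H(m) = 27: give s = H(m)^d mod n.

(H(m))^61 mod 91 = 27

27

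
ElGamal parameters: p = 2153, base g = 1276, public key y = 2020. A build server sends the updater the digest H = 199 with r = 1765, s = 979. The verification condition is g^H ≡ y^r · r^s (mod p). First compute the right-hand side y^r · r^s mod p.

2020^2 = 4080400 ≡ 465
2020^4 ≡ 465^2 = 216225 ≡ 925
2020^8 ≡ 925^2 = 855625 ≡ 884
2020^16 ≡ 884^2 = 781456 ≡ 2070
2020^32 ≡ 2070^2 = 4284900 ≡ 430
2020^64 ≡ 430^2 = 184900 ≡ 1895
2020^128 ≡ 1895^2 = 3591025 ≡ 1974
2020^256 ≡ 1974^2 = 3896676 ≡ 1899
2020^512 ≡ 1899^2 = 3606201 ≡ 2079
2020^1024 ≡ 2079^2 = 4322241 ≡ 1170
1765 = 1024 + 512 + 128 + 64 + 32 + 4 + 1, so 2020^1765 ≡ 1170·2079·1974·1895·430·925·2020 ≡ 763 (mod 2153)
1765^2 = 3115225 ≡ 1987
1765^4 ≡ 1987^2 = 3948169 ≡ 1720
1765^8 ≡ 1720^2 = 2958400 ≡ 178
1765^16 ≡ 178^2 = 31684 ≡ 1542
1765^32 ≡ 1542^2 = 2377764 ≡ 852
1765^64 ≡ 852^2 = 725904 ≡ 343
1765^128 ≡ 343^2 = 117649 ≡ 1387
1765^256 ≡ 1387^2 = 1923769 ≡ 1140
1765^512 ≡ 1140^2 = 1299600 ≡ 1341
979 = 512 + 256 + 128 + 64 + 16 + 2 + 1, so 1765^979 ≡ 1341·1140·1387·343·1542·1987·1765 ≡ 1411 (mod 2153)
y^r · r^s ≡ 763·1411 = 1076593 ≡ 93 (mod 2153)

93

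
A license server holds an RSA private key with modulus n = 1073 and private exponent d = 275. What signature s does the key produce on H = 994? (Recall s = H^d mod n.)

Squares mod 1073: H^1≡994, H^2≡876, H^4≡181, H^8≡571, H^16≡922, H^32≡268, H^64≡1006, H^128≡197, H^256≡181
275 = 256 + 16 + 2 + 1, so H^275 ≡ 181·922·876·994 ≡ 942 (mod 1073)

942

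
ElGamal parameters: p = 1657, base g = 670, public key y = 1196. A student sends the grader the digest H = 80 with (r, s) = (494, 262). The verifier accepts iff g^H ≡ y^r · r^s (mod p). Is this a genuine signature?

Left side g^H mod p:
670^80 mod 1657 = 791
Right side y^r · r^s mod p:
1196^494 mod 1657 = 76
494^262 mod 1657 = 1602
76·1602 = 121752 ≡ 791 (mod 1657)
791 ≡ 791 (mod 1657), so the signature is genuine.

genuine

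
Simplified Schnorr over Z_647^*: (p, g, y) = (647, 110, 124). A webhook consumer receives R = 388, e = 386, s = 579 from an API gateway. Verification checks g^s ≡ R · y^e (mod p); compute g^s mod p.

110^579 mod 647 = 400

400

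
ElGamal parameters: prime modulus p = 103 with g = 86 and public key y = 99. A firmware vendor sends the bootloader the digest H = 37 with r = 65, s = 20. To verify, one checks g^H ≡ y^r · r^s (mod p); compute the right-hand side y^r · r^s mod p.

99^2 = 9801 ≡ 16
99^4 ≡ 16^2 = 256 ≡ 50
99^8 ≡ 50^2 = 2500 ≡ 28
99^16 ≡ 28^2 = 784 ≡ 63
99^32 ≡ 63^2 = 3969 ≡ 55
99^64 ≡ 55^2 = 3025 ≡ 38
65 = 64 + 1, so 99^65 ≡ 38·99 ≡ 54 (mod 103)
65^2 = 4225 ≡ 2
65^4 ≡ 2^2 = 4
65^8 ≡ 4^2 = 16
65^16 ≡ 16^2 = 256 ≡ 50
20 = 16 + 4, so 65^20 ≡ 50·4 ≡ 97 (mod 103)
y^r · r^s ≡ 54·97 = 5238 ≡ 88 (mod 103)

88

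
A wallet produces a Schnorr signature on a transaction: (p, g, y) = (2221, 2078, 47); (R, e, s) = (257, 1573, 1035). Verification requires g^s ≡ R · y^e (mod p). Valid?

no

g^s mod p:
2078^2 = 4318084 ≡ 460
2078^4 ≡ 460^2 = 211600 ≡ 605
2078^8 ≡ 605^2 = 366025 ≡ 1781
2078^16 ≡ 1781^2 = 3171961 ≡ 373
2078^32 ≡ 373^2 = 139129 ≡ 1427
2078^64 ≡ 1427^2 = 2036329 ≡ 1893
2078^128 ≡ 1893^2 = 3583449 ≡ 976
2078^256 ≡ 976^2 = 952576 ≡ 1988
2078^512 ≡ 1988^2 = 3952144 ≡ 985
2078^1024 ≡ 985^2 = 970225 ≡ 1869
1035 = 1024 + 8 + 2 + 1, so 2078^1035 ≡ 1869·1781·460·2078 ≡ 446 (mod 2221)
R · y^e mod p:
47^2 = 2209
47^4 ≡ 2209^2 = 4879681 ≡ 144
47^8 ≡ 144^2 = 20736 ≡ 747
47^16 ≡ 747^2 = 558009 ≡ 538
47^32 ≡ 538^2 = 289444 ≡ 714
47^64 ≡ 714^2 = 509796 ≡ 1187
47^128 ≡ 1187^2 = 1408969 ≡ 855
47^256 ≡ 855^2 = 731025 ≡ 316
47^512 ≡ 316^2 = 99856 ≡ 2132
47^1024 ≡ 2132^2 = 4545424 ≡ 1258
1573 = 1024 + 512 + 32 + 4 + 1, so 47^1573 ≡ 1258·2132·714·144·47 ≡ 845 (mod 2221)
257·845 = 217165 ≡ 1728 (mod 2221)
446 ≠ 1728; the check fails.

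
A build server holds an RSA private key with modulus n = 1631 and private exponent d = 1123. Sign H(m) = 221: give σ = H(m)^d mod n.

(H(m))^2 ≡ 221^2 = 48841 ≡ 1542
(H(m))^4 ≡ 1542^2 = 2377764 ≡ 1397
(H(m))^8 ≡ 1397^2 = 1951609 ≡ 933
(H(m))^16 ≡ 933^2 = 870489 ≡ 1166
(H(m))^32 ≡ 1166^2 = 1359556 ≡ 933
(H(m))^64 ≡ 933^2 = 870489 ≡ 1166
(H(m))^128 ≡ 1166^2 = 1359556 ≡ 933
(H(m))^256 ≡ 933^2 = 870489 ≡ 1166
(H(m))^512 ≡ 1166^2 = 1359556 ≡ 933
(H(m))^1024 ≡ 933^2 = 870489 ≡ 1166
1123 = 1024 + 64 + 32 + 2 + 1, so (H(m))^1123 ≡ 1166·1166·933·1542·221 ≡ 1068 (mod 1631)

1068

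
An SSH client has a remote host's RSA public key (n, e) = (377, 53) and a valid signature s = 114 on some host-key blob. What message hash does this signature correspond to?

s^2 ≡ 114^2 = 12996 ≡ 178
s^4 ≡ 178^2 = 31684 ≡ 16
s^8 ≡ 16^2 = 256
s^16 ≡ 256^2 = 65536 ≡ 315
s^32 ≡ 315^2 = 99225 ≡ 74
53 = 32 + 16 + 4 + 1, so s^53 ≡ 74·315·16·114 ≡ 134 (mod 377)

134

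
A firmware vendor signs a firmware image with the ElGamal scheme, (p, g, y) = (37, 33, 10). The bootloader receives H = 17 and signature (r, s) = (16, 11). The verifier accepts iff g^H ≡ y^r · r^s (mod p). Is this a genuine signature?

Left side g^H mod p:
Squares mod 37: 33^1≡33, 33^2≡16, 33^4≡34, 33^8≡9, 33^16≡7
17 = 16 + 1, so 33^17 ≡ 7·33 ≡ 9 (mod 37)
Right side y^r · r^s mod p:
Squares mod 37: 10^1≡10, 10^2≡26, 10^4≡10, 10^8≡26, 10^16≡10
10^16 ≡ 10 (mod 37)
Squares mod 37: 16^1≡16, 16^2≡34, 16^4≡9, 16^8≡7
11 = 8 + 2 + 1, so 16^11 ≡ 7·34·16 ≡ 34 (mod 37)
10·34 = 340 ≡ 7 (mod 37)
9 ≠ 7, so verification fails.

forged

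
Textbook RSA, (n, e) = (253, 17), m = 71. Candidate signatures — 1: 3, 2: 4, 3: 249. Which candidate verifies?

2

Candidate 1: Squares mod 253: 3^1≡3, 3^2≡9, 3^4≡81, 3^8≡236, 3^16≡36; 17 = 16 + 1, so 3^17 ≡ 36·3 ≡ 108 (mod 253)
Candidate 2: Squares mod 253: 4^1≡4, 4^2≡16, 4^4≡3, 4^8≡9, 4^16≡81; 17 = 16 + 1, so 4^17 ≡ 81·4 ≡ 71 (mod 253)
  → matches m = 71
Candidate 3: Squares mod 253: 249^1≡249, 249^2≡16, 249^4≡3, 249^8≡9, 249^16≡81; 17 = 16 + 1, so 249^17 ≡ 81·249 ≡ 182 (mod 253)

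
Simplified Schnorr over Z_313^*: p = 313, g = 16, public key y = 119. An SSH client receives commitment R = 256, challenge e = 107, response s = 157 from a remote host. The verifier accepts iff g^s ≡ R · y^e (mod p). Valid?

g^s mod p:
16^2 = 256
16^4 ≡ 256^2 = 65536 ≡ 119
16^8 ≡ 119^2 = 14161 ≡ 76
16^16 ≡ 76^2 = 5776 ≡ 142
16^32 ≡ 142^2 = 20164 ≡ 132
16^64 ≡ 132^2 = 17424 ≡ 209
16^128 ≡ 209^2 = 43681 ≡ 174
157 = 128 + 16 + 8 + 4 + 1, so 16^157 ≡ 174·142·76·119·16 ≡ 16 (mod 313)
R · y^e mod p:
119^2 = 14161 ≡ 76
119^4 ≡ 76^2 = 5776 ≡ 142
119^8 ≡ 142^2 = 20164 ≡ 132
119^16 ≡ 132^2 = 17424 ≡ 209
119^32 ≡ 209^2 = 43681 ≡ 174
119^64 ≡ 174^2 = 30276 ≡ 228
107 = 64 + 32 + 8 + 2 + 1, so 119^107 ≡ 228·174·132·76·119 ≡ 137 (mod 313)
256·137 = 35072 ≡ 16 (mod 313)
16 ≡ 16 (mod 313); signature holds.

yes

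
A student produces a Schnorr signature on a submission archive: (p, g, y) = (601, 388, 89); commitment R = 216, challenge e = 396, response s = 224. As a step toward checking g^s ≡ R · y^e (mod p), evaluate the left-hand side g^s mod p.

388^2 = 150544 ≡ 294
388^4 ≡ 294^2 = 86436 ≡ 493
388^8 ≡ 493^2 = 243049 ≡ 245
388^16 ≡ 245^2 = 60025 ≡ 526
388^32 ≡ 526^2 = 276676 ≡ 216
388^64 ≡ 216^2 = 46656 ≡ 379
388^128 ≡ 379^2 = 143641 ≡ 2
224 = 128 + 64 + 32, so 388^224 ≡ 2·379·216 ≡ 256 (mod 601)

256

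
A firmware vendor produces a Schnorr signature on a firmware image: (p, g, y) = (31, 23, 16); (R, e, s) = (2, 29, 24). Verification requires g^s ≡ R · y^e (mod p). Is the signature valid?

g^s mod p:
23^24 mod 31 = 4
R · y^e mod p:
16^29 mod 31 = 2
2·2 = 4 ≡ 4 (mod 31)
4 ≡ 4 (mod 31); signature holds.

valid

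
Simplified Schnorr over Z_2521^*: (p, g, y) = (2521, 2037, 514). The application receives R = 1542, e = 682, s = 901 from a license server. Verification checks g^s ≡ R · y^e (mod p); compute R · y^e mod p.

514^2 = 264196 ≡ 2012
514^4 ≡ 2012^2 = 4048144 ≡ 1939
514^8 ≡ 1939^2 = 3759721 ≡ 910
514^16 ≡ 910^2 = 828100 ≡ 1212
514^32 ≡ 1212^2 = 1468944 ≡ 1722
514^64 ≡ 1722^2 = 2965284 ≡ 588
514^128 ≡ 588^2 = 345744 ≡ 367
514^256 ≡ 367^2 = 134689 ≡ 1076
514^512 ≡ 1076^2 = 1157776 ≡ 637
682 = 512 + 128 + 32 + 8 + 2, so 514^682 ≡ 637·367·1722·910·2012 ≡ 507 (mod 2521)
R · y^e ≡ 1542·507 = 781794 ≡ 284 (mod 2521)

284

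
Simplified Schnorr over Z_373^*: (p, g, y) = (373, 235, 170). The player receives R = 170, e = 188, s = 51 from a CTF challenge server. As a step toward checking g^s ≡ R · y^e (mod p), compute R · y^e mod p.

217

170^2 = 28900 ≡ 179
170^4 ≡ 179^2 = 32041 ≡ 336
170^8 ≡ 336^2 = 112896 ≡ 250
170^16 ≡ 250^2 = 62500 ≡ 209
170^32 ≡ 209^2 = 43681 ≡ 40
170^64 ≡ 40^2 = 1600 ≡ 108
170^128 ≡ 108^2 = 11664 ≡ 101
188 = 128 + 32 + 16 + 8 + 4, so 170^188 ≡ 101·40·209·250·336 ≡ 179 (mod 373)
R · y^e ≡ 170·179 = 30430 ≡ 217 (mod 373)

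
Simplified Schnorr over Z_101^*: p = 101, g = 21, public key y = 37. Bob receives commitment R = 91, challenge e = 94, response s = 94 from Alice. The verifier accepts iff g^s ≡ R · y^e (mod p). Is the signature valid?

invalid

g^s mod p:
21^94 mod 101 = 68
R · y^e mod p:
37^94 mod 101 = 79
91·79 = 7189 ≡ 18 (mod 101)
68 ≠ 18; the check fails.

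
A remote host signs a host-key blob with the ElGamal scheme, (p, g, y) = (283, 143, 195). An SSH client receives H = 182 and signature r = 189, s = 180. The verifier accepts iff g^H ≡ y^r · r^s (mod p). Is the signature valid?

Left side g^H mod p:
Squares mod 283: 143^1≡143, 143^2≡73, 143^4≡235, 143^8≡40, 143^16≡185, 143^32≡265, 143^64≡41, 143^128≡266
182 = 128 + 32 + 16 + 4 + 2, so 143^182 ≡ 266·265·185·235·73 ≡ 52 (mod 283)
Right side y^r · r^s mod p:
Squares mod 283: 195^1≡195, 195^2≡103, 195^4≡138, 195^8≡83, 195^16≡97, 195^32≡70, 195^64≡89, 195^128≡280
189 = 128 + 32 + 16 + 8 + 4 + 1, so 195^189 ≡ 280·70·97·83·138·195 ≡ 281 (mod 283)
Squares mod 283: 189^1≡189, 189^2≡63, 189^4≡7, 189^8≡49, 189^16≡137, 189^32≡91, 189^64≡74, 189^128≡99
180 = 128 + 32 + 16 + 4, so 189^180 ≡ 99·91·137·7 ≡ 207 (mod 283)
281·207 = 58167 ≡ 152 (mod 283)
52 ≠ 152, so verification fails.

invalid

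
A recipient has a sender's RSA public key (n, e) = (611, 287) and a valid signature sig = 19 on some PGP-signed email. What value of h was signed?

sig^2 ≡ 19^2 = 361
sig^4 ≡ 361^2 = 130321 ≡ 178
sig^8 ≡ 178^2 = 31684 ≡ 523
sig^16 ≡ 523^2 = 273529 ≡ 412
sig^32 ≡ 412^2 = 169744 ≡ 497
sig^64 ≡ 497^2 = 247009 ≡ 165
sig^128 ≡ 165^2 = 27225 ≡ 341
sig^256 ≡ 341^2 = 116281 ≡ 191
287 = 256 + 16 + 8 + 4 + 2 + 1, so sig^287 ≡ 191·412·523·178·361·19 ≡ 76 (mod 611)

76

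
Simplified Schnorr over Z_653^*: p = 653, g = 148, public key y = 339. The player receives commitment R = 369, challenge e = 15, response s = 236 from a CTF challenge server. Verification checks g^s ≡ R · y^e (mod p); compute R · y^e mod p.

339^15 mod 653 = 584
R · y^e ≡ 369·584 = 215496 ≡ 6 (mod 653)

6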